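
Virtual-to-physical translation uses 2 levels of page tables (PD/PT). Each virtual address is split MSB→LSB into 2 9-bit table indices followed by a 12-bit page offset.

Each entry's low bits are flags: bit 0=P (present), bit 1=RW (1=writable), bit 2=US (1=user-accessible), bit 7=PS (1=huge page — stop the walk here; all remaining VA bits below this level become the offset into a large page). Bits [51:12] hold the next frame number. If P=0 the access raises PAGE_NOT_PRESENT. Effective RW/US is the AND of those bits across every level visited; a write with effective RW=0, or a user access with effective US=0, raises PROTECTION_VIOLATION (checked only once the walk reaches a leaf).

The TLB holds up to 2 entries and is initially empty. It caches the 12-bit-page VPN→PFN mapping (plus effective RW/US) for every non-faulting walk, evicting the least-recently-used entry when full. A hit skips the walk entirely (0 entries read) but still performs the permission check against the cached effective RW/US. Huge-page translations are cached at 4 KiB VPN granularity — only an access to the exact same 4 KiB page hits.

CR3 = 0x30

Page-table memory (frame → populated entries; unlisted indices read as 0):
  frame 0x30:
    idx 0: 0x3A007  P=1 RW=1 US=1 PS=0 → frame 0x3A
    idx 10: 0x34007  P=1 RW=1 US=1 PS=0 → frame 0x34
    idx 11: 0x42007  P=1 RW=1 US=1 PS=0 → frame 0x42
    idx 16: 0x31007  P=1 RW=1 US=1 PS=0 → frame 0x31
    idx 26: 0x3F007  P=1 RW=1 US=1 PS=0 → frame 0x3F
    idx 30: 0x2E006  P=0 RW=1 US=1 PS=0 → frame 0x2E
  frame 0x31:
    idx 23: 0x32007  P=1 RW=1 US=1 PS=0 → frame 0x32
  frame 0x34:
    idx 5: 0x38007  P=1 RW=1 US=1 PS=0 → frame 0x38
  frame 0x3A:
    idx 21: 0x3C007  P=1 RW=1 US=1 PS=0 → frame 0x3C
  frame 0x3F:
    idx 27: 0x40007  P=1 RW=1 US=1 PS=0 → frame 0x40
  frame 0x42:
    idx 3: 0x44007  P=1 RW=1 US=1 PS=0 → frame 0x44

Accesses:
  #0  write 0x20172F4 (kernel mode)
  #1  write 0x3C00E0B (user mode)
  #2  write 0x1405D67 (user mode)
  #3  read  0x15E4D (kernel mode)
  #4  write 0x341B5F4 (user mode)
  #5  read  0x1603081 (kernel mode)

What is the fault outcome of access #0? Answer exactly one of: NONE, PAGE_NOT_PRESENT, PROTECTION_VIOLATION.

Walk each access:
#0 VA=0x20172F4 (w,kernel):
  L0: frame=0x30 idx=16 entry=0x31007 [P=1 RW=1 US=1 PS=0]
  L1: frame=0x31 idx=23 entry=0x32007 [P=1 RW=1 US=1 PS=0]
  ✓ 0x322F4  — 2 lookups
#1 VA=0x3C00E0B (w,user):
  L0: frame=0x30 idx=30 entry=0x2E006 [P=0 RW=1 US=1 PS=0]
  ✗ PAGE_NOT_PRESENT  [1 reads]
#2 VA=0x1405D67 (w,user):
  L0: frame=0x30 idx=10 entry=0x34007 [P=1 RW=1 US=1 PS=0]
  L1: frame=0x34 idx=5 entry=0x38007 [P=1 RW=1 US=1 PS=0]
  ✓ 0x38D67  — 2 lookups
#3 VA=0x15E4D (r,kernel):
  L0: frame=0x30 idx=0 entry=0x3A007 [P=1 RW=1 US=1 PS=0]
  L1: frame=0x3A idx=21 entry=0x3C007 [P=1 RW=1 US=1 PS=0]
  ✓ 0x3CE4D  — 2 lookups
#4 VA=0x341B5F4 (w,user):
  L0: frame=0x30 idx=26 entry=0x3F007 [P=1 RW=1 US=1 PS=0]
  L1: frame=0x3F idx=27 entry=0x40007 [P=1 RW=1 US=1 PS=0]
  ✓ 0x405F4  — 2 lookups
#5 VA=0x1603081 (r,kernel):
  L0: frame=0x30 idx=11 entry=0x42007 [P=1 RW=1 US=1 PS=0]
  L1: frame=0x42 idx=3 entry=0x44007 [P=1 RW=1 US=1 PS=0]
  ✓ 0x44081  — 2 lookups

Access #0 fault: NONE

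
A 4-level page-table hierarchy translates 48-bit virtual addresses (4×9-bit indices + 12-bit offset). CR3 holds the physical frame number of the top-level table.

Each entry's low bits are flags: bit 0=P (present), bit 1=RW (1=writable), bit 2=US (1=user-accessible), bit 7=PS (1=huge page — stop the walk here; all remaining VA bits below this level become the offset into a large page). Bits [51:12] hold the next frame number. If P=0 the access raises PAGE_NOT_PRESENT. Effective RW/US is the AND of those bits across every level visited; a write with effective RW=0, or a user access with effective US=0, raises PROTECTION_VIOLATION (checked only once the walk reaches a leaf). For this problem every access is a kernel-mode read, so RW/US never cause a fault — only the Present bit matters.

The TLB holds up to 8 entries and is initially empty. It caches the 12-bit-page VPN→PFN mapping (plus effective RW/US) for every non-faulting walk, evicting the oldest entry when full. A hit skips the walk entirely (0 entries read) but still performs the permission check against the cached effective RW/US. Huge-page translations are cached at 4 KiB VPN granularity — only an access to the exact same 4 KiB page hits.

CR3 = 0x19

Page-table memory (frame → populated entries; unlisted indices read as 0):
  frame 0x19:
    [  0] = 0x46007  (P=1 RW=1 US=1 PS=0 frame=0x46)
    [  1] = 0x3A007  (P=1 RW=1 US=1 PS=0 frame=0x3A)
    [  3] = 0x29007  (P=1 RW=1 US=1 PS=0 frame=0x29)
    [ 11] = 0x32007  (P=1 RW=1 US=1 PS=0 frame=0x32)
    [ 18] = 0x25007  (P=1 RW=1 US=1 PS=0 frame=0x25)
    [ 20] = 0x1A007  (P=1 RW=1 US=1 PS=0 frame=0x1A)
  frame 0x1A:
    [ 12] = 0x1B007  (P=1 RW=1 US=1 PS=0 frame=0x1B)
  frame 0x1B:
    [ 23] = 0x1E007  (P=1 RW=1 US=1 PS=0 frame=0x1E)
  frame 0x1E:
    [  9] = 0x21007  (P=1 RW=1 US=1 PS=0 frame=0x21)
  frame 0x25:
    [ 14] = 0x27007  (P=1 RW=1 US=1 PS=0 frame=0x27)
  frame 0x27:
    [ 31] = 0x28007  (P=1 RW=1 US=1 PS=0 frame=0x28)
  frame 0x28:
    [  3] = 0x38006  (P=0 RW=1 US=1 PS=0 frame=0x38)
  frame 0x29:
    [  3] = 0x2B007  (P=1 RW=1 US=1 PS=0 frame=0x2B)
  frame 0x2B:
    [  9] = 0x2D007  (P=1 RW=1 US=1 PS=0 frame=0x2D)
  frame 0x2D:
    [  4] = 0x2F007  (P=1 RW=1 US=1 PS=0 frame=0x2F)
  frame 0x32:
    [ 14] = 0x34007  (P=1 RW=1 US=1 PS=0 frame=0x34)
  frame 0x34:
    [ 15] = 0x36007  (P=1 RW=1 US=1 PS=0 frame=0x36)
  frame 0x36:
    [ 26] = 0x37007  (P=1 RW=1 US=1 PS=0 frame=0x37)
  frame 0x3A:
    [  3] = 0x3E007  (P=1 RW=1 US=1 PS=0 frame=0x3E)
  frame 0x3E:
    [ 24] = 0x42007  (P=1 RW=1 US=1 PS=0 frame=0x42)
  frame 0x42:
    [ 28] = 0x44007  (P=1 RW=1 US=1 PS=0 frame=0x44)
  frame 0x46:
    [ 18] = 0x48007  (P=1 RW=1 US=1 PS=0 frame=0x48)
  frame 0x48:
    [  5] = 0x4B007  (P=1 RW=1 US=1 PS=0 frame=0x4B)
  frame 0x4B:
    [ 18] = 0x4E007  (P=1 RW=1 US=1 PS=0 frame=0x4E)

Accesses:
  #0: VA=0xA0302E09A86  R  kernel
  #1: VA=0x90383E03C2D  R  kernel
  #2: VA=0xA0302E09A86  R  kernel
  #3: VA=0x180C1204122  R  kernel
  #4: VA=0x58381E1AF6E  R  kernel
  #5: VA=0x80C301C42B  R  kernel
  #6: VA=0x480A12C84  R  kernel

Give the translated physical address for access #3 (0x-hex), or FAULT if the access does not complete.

Walk each access:
#0 VA=0xA0302E09A86 (r,kernel):
  [0] read 0x19 idx=20: raw=0x1A007 flags P=1 W=1 U=1 S=0
  [1] read 0x1A idx=12: raw=0x1B007 flags P=1 W=1 U=1 S=0
  [2] read 0x1B idx=23: raw=0x1E007 flags P=1 W=1 U=1 S=0
  [3] read 0x1E idx=9: raw=0x21007 flags P=1 W=1 U=1 S=0
  → PA=0x21A86  (4 entries read)
#1 VA=0x90383E03C2D (r,kernel):
  [0] read 0x19 idx=18: raw=0x25007 flags P=1 W=1 U=1 S=0
  [1] read 0x25 idx=14: raw=0x27007 flags P=1 W=1 U=1 S=0
  [2] read 0x27 idx=31: raw=0x28007 flags P=1 W=1 U=1 S=0
  [3] read 0x28 idx=3: raw=0x38006 flags P=0 W=1 U=1 S=0
  → PAGE_NOT_PRESENT  (4 entries read)
#2 VA=0xA0302E09A86 (r,kernel):
  TLB hit vpn=0xA0302E09 → PA=0x21A86
#3 VA=0x180C1204122 (r,kernel):
  [0] read 0x19 idx=3: raw=0x29007 flags P=1 W=1 U=1 S=0
  [1] read 0x29 idx=3: raw=0x2B007 flags P=1 W=1 U=1 S=0
  [2] read 0x2B idx=9: raw=0x2D007 flags P=1 W=1 U=1 S=0
  [3] read 0x2D idx=4: raw=0x2F007 flags P=1 W=1 U=1 S=0
  → PA=0x2F122  (4 entries read)
#4 VA=0x58381E1AF6E (r,kernel):
  [0] read 0x19 idx=11: raw=0x32007 flags P=1 W=1 U=1 S=0
  [1] read 0x32 idx=14: raw=0x34007 flags P=1 W=1 U=1 S=0
  [2] read 0x34 idx=15: raw=0x36007 flags P=1 W=1 U=1 S=0
  [3] read 0x36 idx=26: raw=0x37007 flags P=1 W=1 U=1 S=0
  → PA=0x37F6E  (4 entries read)
#5 VA=0x80C301C42B (r,kernel):
  [0] read 0x19 idx=1: raw=0x3A007 flags P=1 W=1 U=1 S=0
  [1] read 0x3A idx=3: raw=0x3E007 flags P=1 W=1 U=1 S=0
  [2] read 0x3E idx=24: raw=0x42007 flags P=1 W=1 U=1 S=0
  [3] read 0x42 idx=28: raw=0x44007 flags P=1 W=1 U=1 S=0
  → PA=0x4442B  (4 entries read)
#6 VA=0x480A12C84 (r,kernel):
  [0] read 0x19 idx=0: raw=0x46007 flags P=1 W=1 U=1 S=0
  [1] read 0x46 idx=18: raw=0x48007 flags P=1 W=1 U=1 S=0
  [2] read 0x48 idx=5: raw=0x4B007 flags P=1 W=1 U=1 S=0
  [3] read 0x4B idx=18: raw=0x4E007 flags P=1 W=1 U=1 S=0
  → PA=0x4EC84  (4 entries read)

Access #3 PA: 0x2F122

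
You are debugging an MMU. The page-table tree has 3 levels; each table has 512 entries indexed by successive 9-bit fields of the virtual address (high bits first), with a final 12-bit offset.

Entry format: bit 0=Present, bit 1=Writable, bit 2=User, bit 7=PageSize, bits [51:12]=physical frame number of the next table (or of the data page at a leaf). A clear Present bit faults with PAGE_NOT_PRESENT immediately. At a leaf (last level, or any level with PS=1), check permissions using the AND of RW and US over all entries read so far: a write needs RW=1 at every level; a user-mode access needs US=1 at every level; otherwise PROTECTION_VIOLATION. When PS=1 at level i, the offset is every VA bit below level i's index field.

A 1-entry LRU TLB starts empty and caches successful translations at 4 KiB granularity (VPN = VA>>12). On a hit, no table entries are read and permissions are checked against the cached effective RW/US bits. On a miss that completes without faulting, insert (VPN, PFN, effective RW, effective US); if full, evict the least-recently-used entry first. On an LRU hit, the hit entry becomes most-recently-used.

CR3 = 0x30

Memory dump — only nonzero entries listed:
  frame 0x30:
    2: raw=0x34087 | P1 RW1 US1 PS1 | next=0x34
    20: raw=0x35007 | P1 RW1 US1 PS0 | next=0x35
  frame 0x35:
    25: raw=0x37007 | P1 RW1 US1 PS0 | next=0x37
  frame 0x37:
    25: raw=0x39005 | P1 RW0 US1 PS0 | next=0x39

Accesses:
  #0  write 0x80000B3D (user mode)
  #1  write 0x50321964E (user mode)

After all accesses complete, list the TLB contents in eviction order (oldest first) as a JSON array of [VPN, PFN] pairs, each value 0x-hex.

Per-access translation:
#0 VA=0x80000B3D (w,user):
  lvl0: tbl 0x30, slot 2 ⇒ 0x34087 (P1/RW1/US1/PS1)
  ⇒ phys 0x34B3D (huge @L0)  [1 reads]
#1 VA=0x50321964E (w,user):
  lvl0: tbl 0x30, slot 20 ⇒ 0x35007 (P1/RW1/US1/PS0)
  lvl1: tbl 0x35, slot 25 ⇒ 0x37007 (P1/RW1/US1/PS0)
  lvl2: tbl 0x37, slot 25 ⇒ 0x39005 (P1/RW0/US1/PS0)
  ✗ PROTECTION_VIOLATION  [3 reads]

TLB: [["0x80000", "0x34"]]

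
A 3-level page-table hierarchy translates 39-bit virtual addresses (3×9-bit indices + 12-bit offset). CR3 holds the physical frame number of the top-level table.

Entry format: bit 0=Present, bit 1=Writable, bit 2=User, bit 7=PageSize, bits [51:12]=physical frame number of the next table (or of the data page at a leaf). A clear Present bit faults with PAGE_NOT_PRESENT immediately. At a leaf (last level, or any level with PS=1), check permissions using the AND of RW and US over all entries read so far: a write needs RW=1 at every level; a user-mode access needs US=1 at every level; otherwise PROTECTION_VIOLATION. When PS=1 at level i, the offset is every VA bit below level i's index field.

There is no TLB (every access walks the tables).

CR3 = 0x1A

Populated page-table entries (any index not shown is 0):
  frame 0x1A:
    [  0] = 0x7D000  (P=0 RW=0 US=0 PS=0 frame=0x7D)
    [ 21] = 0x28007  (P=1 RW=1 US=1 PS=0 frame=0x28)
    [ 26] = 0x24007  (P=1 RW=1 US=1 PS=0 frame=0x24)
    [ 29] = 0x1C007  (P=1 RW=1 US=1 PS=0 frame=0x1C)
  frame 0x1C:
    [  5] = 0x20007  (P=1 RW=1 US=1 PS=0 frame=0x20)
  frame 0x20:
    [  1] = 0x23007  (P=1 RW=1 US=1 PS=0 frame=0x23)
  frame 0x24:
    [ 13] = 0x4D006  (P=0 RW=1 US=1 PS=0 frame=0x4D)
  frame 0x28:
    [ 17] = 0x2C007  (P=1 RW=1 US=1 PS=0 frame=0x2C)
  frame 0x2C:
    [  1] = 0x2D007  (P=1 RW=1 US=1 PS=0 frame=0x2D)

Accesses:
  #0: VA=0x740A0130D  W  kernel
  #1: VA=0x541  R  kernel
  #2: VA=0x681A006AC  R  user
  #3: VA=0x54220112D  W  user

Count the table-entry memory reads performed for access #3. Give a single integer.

Per-access translation:
#0 VA=0x740A0130D (w,kernel):
  L0 @0x1A[29] → 0x1C007  P=1,RW=1,US=1,PS=0
  L1 @0x1C[5] → 0x20007  P=1,RW=1,US=1,PS=0
  L2 @0x20[1] → 0x23007  P=1,RW=1,US=1,PS=0
  ✓ 0x2330D  — 3 lookups
#1 VA=0x541 (r,kernel):
  L0 @0x1A[0] → 0x7D000  P=0,RW=0,US=0,PS=0
  → PAGE_NOT_PRESENT  (1 entries read)
#2 VA=0x681A006AC (r,user):
  L0 @0x1A[26] → 0x24007  P=1,RW=1,US=1,PS=0
  L1 @0x24[13] → 0x4D006  P=0,RW=1,US=1,PS=0
  → PAGE_NOT_PRESENT  (2 entries read)
#3 VA=0x54220112D (w,user):
  L0 @0x1A[21] → 0x28007  P=1,RW=1,US=1,PS=0
  L1 @0x28[17] → 0x2C007  P=1,RW=1,US=1,PS=0
  L2 @0x2C[1] → 0x2D007  P=1,RW=1,US=1,PS=0
  ✓ 0x2D12D  — 3 lookups

Entries read for #3: 3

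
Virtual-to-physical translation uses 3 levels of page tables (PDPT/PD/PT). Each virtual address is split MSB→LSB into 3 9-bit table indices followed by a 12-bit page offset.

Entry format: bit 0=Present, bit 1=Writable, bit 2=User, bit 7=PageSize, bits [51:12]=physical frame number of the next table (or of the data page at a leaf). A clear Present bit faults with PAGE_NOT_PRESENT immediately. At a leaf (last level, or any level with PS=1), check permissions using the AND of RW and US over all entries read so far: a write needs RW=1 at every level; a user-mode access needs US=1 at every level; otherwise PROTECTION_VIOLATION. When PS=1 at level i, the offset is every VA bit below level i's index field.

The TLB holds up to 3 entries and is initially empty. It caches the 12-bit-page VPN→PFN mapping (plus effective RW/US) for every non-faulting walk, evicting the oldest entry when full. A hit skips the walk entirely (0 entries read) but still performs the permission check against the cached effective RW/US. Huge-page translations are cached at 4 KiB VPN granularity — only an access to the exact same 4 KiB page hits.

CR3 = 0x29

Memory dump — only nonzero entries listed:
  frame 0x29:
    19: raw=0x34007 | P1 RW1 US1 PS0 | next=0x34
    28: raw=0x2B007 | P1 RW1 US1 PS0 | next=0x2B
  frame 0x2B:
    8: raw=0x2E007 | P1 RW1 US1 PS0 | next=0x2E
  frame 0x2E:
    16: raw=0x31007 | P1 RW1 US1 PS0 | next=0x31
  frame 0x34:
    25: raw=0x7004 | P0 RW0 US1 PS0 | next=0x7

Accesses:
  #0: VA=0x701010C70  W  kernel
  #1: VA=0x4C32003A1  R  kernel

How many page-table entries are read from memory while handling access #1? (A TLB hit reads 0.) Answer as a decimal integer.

Trace:
#0 VA=0x701010C70 (w,kernel):
  L0: frame=0x29 idx=28 entry=0x2B007 [P=1 RW=1 US=1 PS=0]
  L1: frame=0x2B idx=8 entry=0x2E007 [P=1 RW=1 US=1 PS=0]
  L2: frame=0x2E idx=16 entry=0x31007 [P=1 RW=1 US=1 PS=0]
  → PA=0x31C70  (3 entries read)
#1 VA=0x4C32003A1 (r,kernel):
  L0: frame=0x29 idx=19 entry=0x34007 [P=1 RW=1 US=1 PS=0]
  L1: frame=0x34 idx=25 entry=0x7004 [P=0 RW=0 US=1 PS=0]
  → PAGE_NOT_PRESENT  (2 entries read)

Entries read for #1: 2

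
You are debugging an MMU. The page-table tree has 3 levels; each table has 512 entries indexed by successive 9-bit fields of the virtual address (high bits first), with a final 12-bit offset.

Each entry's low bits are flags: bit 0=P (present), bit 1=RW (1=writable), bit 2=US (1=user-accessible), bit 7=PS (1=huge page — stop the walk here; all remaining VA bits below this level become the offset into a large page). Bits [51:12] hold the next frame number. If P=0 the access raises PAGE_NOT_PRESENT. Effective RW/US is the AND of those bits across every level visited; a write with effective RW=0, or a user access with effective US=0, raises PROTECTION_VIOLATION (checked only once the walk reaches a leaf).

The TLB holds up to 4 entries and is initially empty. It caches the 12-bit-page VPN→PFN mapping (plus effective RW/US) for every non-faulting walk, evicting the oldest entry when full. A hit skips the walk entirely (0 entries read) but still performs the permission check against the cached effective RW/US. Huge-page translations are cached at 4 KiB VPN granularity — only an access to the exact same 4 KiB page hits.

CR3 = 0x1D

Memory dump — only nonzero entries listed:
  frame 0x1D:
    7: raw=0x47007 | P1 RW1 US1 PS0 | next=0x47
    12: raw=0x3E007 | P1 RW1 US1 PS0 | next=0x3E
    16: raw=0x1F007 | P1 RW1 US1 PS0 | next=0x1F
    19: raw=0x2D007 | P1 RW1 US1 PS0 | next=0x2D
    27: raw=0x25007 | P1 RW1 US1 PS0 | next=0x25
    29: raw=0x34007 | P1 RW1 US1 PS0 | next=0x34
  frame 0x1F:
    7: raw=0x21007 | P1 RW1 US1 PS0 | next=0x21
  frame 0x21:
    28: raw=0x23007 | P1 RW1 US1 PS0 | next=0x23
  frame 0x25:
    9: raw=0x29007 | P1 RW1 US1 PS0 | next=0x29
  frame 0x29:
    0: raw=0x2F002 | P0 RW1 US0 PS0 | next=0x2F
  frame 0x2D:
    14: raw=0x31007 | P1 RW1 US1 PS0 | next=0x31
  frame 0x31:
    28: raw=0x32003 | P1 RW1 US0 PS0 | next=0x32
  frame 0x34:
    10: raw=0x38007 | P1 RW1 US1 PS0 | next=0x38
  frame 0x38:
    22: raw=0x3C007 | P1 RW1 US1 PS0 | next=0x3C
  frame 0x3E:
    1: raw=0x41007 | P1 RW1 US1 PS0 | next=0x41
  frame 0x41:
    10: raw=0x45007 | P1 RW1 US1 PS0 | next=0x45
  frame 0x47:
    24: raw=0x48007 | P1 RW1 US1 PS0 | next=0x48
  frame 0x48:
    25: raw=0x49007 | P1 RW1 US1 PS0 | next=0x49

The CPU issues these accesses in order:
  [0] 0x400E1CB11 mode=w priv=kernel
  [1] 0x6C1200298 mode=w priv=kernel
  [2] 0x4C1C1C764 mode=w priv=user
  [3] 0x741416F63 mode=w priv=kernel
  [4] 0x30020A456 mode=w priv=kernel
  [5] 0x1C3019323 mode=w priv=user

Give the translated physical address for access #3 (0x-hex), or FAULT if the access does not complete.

Walk each access:
#0 VA=0x400E1CB11 (w,kernel):
  lvl0: tbl 0x1D, slot 16 ⇒ 0x1F007 (P1/RW1/US1/PS0)
  lvl1: tbl 0x1F, slot 7 ⇒ 0x21007 (P1/RW1/US1/PS0)
  lvl2: tbl 0x21, slot 28 ⇒ 0x23007 (P1/RW1/US1/PS0)
  ⇒ phys 0x23B11  [3 reads]
#1 VA=0x6C1200298 (w,kernel):
  lvl0: tbl 0x1D, slot 27 ⇒ 0x25007 (P1/RW1/US1/PS0)
  lvl1: tbl 0x25, slot 9 ⇒ 0x29007 (P1/RW1/US1/PS0)
  lvl2: tbl 0x29, slot 0 ⇒ 0x2F002 (P0/RW1/US0/PS0)
  → PAGE_NOT_PRESENT  (3 entries read)
#2 VA=0x4C1C1C764 (w,user):
  lvl0: tbl 0x1D, slot 19 ⇒ 0x2D007 (P1/RW1/US1/PS0)
  lvl1: tbl 0x2D, slot 14 ⇒ 0x31007 (P1/RW1/US1/PS0)
  lvl2: tbl 0x31, slot 28 ⇒ 0x32003 (P1/RW1/US0/PS0)
  → PROTECTION_VIOLATION  (3 entries read)
#3 VA=0x741416F63 (w,kernel):
  lvl0: tbl 0x1D, slot 29 ⇒ 0x34007 (P1/RW1/US1/PS0)
  lvl1: tbl 0x34, slot 10 ⇒ 0x38007 (P1/RW1/US1/PS0)
  lvl2: tbl 0x38, slot 22 ⇒ 0x3C007 (P1/RW1/US1/PS0)
  ⇒ phys 0x3CF63  [3 reads]
#4 VA=0x30020A456 (w,kernel):
  lvl0: tbl 0x1D, slot 12 ⇒ 0x3E007 (P1/RW1/US1/PS0)
  lvl1: tbl 0x3E, slot 1 ⇒ 0x41007 (P1/RW1/US1/PS0)
  lvl2: tbl 0x41, slot 10 ⇒ 0x45007 (P1/RW1/US1/PS0)
  ⇒ phys 0x45456  [3 reads]
#5 VA=0x1C3019323 (w,user):
  lvl0: tbl 0x1D, slot 7 ⇒ 0x47007 (P1/RW1/US1/PS0)
  lvl1: tbl 0x47, slot 24 ⇒ 0x48007 (P1/RW1/US1/PS0)
  lvl2: tbl 0x48, slot 25 ⇒ 0x49007 (P1/RW1/US1/PS0)
  ⇒ phys 0x49323  [3 reads]

Access #3 PA: 0x3CF63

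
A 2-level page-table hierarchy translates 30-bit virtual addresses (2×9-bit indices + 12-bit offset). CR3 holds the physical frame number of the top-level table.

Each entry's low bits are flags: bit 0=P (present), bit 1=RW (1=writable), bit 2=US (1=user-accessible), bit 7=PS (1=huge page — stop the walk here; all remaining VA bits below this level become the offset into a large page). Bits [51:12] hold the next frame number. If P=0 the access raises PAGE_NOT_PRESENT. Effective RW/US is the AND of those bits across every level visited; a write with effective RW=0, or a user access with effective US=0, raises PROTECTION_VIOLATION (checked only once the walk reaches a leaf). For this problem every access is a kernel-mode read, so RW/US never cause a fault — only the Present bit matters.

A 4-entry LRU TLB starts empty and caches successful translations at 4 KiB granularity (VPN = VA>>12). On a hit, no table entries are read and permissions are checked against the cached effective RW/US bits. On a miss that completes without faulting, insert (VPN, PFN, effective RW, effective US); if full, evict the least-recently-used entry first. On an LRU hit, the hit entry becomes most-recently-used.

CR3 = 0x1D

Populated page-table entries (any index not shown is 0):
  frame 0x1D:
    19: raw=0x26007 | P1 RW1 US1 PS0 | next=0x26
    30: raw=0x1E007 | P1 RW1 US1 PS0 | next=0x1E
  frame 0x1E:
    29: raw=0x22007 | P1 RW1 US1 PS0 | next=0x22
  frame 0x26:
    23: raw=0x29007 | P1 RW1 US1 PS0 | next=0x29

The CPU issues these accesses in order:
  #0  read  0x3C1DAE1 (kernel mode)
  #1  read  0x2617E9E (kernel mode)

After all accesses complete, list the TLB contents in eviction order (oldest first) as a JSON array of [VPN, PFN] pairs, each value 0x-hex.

Walk each access:
#0 VA=0x3C1DAE1 (r,kernel):
  L0 @0x1D[30] → 0x1E007  P=1,RW=1,US=1,PS=0
  L1 @0x1E[29] → 0x22007  P=1,RW=1,US=1,PS=0
  → PA=0x22AE1  (2 entries read)
#1 VA=0x2617E9E (r,kernel):
  L0 @0x1D[19] → 0x26007  P=1,RW=1,US=1,PS=0
  L1 @0x26[23] → 0x29007  P=1,RW=1,US=1,PS=0
  → PA=0x29E9E  (2 entries read)

TLB: [["0x3C1D", "0x22"], ["0x2617", "0x29"]]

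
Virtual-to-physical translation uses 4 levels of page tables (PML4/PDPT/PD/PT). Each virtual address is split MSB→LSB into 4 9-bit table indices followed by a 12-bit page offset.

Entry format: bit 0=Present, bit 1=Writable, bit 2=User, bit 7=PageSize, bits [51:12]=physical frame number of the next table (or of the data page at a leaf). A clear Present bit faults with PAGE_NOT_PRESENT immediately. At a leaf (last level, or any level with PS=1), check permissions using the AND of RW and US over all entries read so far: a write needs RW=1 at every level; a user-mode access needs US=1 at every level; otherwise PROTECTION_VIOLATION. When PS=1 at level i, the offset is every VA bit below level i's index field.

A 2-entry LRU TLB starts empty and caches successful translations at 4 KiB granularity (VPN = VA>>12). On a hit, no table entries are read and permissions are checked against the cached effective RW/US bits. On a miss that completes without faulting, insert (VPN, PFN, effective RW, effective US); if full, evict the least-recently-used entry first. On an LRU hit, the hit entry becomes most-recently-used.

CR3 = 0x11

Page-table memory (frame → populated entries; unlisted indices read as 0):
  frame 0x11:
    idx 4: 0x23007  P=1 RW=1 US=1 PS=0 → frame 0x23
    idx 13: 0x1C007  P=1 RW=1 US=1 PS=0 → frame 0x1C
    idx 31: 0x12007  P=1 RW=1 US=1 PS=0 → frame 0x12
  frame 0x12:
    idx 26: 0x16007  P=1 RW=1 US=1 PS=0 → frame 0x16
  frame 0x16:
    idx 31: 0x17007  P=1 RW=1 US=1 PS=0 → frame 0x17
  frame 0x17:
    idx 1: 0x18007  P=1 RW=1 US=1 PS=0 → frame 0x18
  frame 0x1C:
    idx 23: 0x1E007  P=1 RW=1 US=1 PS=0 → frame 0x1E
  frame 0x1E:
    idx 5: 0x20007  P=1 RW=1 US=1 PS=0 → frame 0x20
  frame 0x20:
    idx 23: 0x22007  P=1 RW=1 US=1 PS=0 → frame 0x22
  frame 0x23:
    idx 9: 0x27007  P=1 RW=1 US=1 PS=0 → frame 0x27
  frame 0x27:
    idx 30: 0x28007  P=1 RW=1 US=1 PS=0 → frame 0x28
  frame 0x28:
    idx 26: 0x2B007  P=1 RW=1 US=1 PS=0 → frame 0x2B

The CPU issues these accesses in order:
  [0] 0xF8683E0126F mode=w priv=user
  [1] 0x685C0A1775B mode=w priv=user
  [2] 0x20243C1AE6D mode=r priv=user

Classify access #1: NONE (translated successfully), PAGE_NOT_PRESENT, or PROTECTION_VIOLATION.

Per-access translation:
#0 VA=0xF8683E0126F (w,user):
  [0] read 0x11 idx=31: raw=0x12007 flags P=1 W=1 U=1 S=0
  [1] read 0x12 idx=26: raw=0x16007 flags P=1 W=1 U=1 S=0
  [2] read 0x16 idx=31: raw=0x17007 flags P=1 W=1 U=1 S=0
  [3] read 0x17 idx=1: raw=0x18007 flags P=1 W=1 U=1 S=0
  → PA=0x1826F  (4 entries read)
#1 VA=0x685C0A1775B (w,user):
  [0] read 0x11 idx=13: raw=0x1C007 flags P=1 W=1 U=1 S=0
  [1] read 0x1C idx=23: raw=0x1E007 flags P=1 W=1 U=1 S=0
  [2] read 0x1E idx=5: raw=0x20007 flags P=1 W=1 U=1 S=0
  [3] read 0x20 idx=23: raw=0x22007 flags P=1 W=1 U=1 S=0
  → PA=0x2275B  (4 entries read)
#2 VA=0x20243C1AE6D (r,user):
  [0] read 0x11 idx=4: raw=0x23007 flags P=1 W=1 U=1 S=0
  [1] read 0x23 idx=9: raw=0x27007 flags P=1 W=1 U=1 S=0
  [2] read 0x27 idx=30: raw=0x28007 flags P=1 W=1 U=1 S=0
  [3] read 0x28 idx=26: raw=0x2B007 flags P=1 W=1 U=1 S=0
  → PA=0x2BE6D  (4 entries read)

Access #1 fault: NONE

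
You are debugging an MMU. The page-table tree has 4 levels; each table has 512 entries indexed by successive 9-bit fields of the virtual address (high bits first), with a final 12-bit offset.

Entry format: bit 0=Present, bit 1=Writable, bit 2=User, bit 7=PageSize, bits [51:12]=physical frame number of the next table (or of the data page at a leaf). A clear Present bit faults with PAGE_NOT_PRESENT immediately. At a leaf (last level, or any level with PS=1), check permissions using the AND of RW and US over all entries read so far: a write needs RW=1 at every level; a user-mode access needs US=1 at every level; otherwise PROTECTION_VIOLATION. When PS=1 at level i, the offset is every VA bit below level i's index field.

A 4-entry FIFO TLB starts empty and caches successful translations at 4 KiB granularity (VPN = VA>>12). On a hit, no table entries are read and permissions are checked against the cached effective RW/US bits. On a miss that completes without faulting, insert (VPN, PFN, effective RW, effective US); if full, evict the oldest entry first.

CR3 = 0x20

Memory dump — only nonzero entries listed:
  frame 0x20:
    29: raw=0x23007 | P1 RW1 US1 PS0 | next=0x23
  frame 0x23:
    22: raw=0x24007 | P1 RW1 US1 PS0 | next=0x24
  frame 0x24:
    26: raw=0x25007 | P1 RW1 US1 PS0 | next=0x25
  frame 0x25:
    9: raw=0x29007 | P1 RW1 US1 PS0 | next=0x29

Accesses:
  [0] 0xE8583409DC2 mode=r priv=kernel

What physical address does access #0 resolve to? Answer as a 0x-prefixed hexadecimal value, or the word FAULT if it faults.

Per-access translation:
#0 VA=0xE8583409DC2 (r,kernel):
  L0: frame=0x20 idx=29 entry=0x23007 [P=1 RW=1 US=1 PS=0]
  L1: frame=0x23 idx=22 entry=0x24007 [P=1 RW=1 US=1 PS=0]
  L2: frame=0x24 idx=26 entry=0x25007 [P=1 RW=1 US=1 PS=0]
  L3: frame=0x25 idx=9 entry=0x29007 [P=1 RW=1 US=1 PS=0]
  ⇒ phys 0x29DC2  [4 reads]

Access #0 PA: 0x29DC2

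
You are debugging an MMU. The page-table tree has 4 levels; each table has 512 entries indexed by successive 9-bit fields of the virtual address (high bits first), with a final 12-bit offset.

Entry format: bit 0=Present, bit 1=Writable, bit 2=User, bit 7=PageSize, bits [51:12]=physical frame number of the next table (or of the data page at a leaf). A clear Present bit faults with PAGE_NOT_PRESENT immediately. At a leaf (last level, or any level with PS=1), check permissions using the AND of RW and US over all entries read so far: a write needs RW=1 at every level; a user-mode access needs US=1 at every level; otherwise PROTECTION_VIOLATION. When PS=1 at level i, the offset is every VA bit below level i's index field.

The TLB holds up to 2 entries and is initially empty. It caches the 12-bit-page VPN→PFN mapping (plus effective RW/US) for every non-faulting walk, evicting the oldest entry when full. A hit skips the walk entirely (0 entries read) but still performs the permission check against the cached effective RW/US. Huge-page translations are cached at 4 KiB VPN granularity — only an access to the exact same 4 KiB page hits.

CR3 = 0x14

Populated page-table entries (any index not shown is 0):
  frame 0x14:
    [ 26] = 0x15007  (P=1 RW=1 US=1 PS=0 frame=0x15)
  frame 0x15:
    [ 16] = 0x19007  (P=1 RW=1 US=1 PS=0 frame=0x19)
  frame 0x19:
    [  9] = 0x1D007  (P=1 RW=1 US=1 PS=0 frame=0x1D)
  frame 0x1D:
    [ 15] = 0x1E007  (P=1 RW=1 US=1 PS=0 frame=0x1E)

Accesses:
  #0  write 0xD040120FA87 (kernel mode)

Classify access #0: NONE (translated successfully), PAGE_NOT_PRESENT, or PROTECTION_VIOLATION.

Per-access translation:
#0 VA=0xD040120FA87 (w,kernel):
  L0 @0x14[26] → 0x15007  P=1,RW=1,US=1,PS=0
  L1 @0x15[16] → 0x19007  P=1,RW=1,US=1,PS=0
  L2 @0x19[9] → 0x1D007  P=1,RW=1,US=1,PS=0
  L3 @0x1D[15] → 0x1E007  P=1,RW=1,US=1,PS=0
  ⇒ phys 0x1EA87  [4 reads]

Access #0 fault: NONE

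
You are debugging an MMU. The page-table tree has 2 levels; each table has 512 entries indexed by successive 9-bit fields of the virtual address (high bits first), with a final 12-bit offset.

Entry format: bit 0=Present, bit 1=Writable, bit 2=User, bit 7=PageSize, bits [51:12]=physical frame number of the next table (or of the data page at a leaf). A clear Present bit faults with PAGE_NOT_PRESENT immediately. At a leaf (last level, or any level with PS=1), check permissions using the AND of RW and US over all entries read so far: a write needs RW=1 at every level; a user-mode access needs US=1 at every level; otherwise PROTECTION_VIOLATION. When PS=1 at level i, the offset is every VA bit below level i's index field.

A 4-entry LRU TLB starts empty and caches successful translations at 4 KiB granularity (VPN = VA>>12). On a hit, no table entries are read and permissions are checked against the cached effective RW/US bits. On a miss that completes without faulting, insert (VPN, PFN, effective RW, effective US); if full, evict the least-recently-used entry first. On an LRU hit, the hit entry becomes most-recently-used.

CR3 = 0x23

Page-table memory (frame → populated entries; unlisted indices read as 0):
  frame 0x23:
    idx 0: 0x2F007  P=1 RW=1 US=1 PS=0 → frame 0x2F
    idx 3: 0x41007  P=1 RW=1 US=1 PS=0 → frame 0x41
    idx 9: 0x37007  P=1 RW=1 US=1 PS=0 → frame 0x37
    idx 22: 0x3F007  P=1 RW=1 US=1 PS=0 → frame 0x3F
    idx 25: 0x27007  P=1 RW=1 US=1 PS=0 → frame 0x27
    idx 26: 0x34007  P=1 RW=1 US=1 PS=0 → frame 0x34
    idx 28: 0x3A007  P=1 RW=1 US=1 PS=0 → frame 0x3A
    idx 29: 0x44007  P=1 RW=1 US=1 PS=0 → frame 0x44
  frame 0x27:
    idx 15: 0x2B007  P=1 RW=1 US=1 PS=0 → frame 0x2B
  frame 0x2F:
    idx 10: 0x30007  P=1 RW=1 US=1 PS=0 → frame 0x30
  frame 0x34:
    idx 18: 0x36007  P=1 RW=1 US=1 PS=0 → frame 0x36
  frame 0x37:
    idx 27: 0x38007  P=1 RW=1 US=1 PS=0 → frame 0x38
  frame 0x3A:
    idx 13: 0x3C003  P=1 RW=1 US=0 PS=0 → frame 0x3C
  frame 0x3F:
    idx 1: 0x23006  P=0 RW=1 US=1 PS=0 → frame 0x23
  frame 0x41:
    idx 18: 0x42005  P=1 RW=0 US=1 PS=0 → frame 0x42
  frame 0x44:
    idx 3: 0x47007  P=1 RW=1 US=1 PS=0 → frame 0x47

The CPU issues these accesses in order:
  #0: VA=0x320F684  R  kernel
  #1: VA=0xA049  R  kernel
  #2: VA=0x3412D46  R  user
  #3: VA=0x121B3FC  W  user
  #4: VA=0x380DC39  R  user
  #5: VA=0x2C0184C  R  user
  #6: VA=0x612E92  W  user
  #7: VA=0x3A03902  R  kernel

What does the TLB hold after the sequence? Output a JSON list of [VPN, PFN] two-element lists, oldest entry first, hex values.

Per-access translation:
#0 VA=0x320F684 (r,kernel):
  lvl0: tbl 0x23, slot 25 ⇒ 0x27007 (P1/RW1/US1/PS0)
  lvl1: tbl 0x27, slot 15 ⇒ 0x2B007 (P1/RW1/US1/PS0)
  ✓ 0x2B684  — 2 lookups
#1 VA=0xA049 (r,kernel):
  lvl0: tbl 0x23, slot 0 ⇒ 0x2F007 (P1/RW1/US1/PS0)
  lvl1: tbl 0x2F, slot 10 ⇒ 0x30007 (P1/RW1/US1/PS0)
  ✓ 0x30049  — 2 lookups
#2 VA=0x3412D46 (r,user):
  lvl0: tbl 0x23, slot 26 ⇒ 0x34007 (P1/RW1/US1/PS0)
  lvl1: tbl 0x34, slot 18 ⇒ 0x36007 (P1/RW1/US1/PS0)
  ✓ 0x36D46  — 2 lookups
#3 VA=0x121B3FC (w,user):
  lvl0: tbl 0x23, slot 9 ⇒ 0x37007 (P1/RW1/US1/PS0)
  lvl1: tbl 0x37, slot 27 ⇒ 0x38007 (P1/RW1/US1/PS0)
  ✓ 0x383FC  — 2 lookups
#4 VA=0x380DC39 (r,user):
  lvl0: tbl 0x23, slot 28 ⇒ 0x3A007 (P1/RW1/US1/PS0)
  lvl1: tbl 0x3A, slot 13 ⇒ 0x3C003 (P1/RW1/US0/PS0)
  ✗ PROTECTION_VIOLATION  [2 reads]
#5 VA=0x2C0184C (r,user):
  lvl0: tbl 0x23, slot 22 ⇒ 0x3F007 (P1/RW1/US1/PS0)
  lvl1: tbl 0x3F, slot 1 ⇒ 0x23006 (P0/RW1/US1/PS0)
  ✗ PAGE_NOT_PRESENT  [2 reads]
#6 VA=0x612E92 (w,user):
  lvl0: tbl 0x23, slot 3 ⇒ 0x41007 (P1/RW1/US1/PS0)
  lvl1: tbl 0x41, slot 18 ⇒ 0x42005 (P1/RW0/US1/PS0)
  ✗ PROTECTION_VIOLATION  [2 reads]
#7 VA=0x3A03902 (r,kernel):
  lvl0: tbl 0x23, slot 29 ⇒ 0x44007 (P1/RW1/US1/PS0)
  lvl1: tbl 0x44, slot 3 ⇒ 0x47007 (P1/RW1/US1/PS0)
  ✓ 0x47902  — 2 lookups

TLB: [["0xA", "0x30"], ["0x3412", "0x36"], ["0x121B", "0x38"], ["0x3A03", "0x47"]]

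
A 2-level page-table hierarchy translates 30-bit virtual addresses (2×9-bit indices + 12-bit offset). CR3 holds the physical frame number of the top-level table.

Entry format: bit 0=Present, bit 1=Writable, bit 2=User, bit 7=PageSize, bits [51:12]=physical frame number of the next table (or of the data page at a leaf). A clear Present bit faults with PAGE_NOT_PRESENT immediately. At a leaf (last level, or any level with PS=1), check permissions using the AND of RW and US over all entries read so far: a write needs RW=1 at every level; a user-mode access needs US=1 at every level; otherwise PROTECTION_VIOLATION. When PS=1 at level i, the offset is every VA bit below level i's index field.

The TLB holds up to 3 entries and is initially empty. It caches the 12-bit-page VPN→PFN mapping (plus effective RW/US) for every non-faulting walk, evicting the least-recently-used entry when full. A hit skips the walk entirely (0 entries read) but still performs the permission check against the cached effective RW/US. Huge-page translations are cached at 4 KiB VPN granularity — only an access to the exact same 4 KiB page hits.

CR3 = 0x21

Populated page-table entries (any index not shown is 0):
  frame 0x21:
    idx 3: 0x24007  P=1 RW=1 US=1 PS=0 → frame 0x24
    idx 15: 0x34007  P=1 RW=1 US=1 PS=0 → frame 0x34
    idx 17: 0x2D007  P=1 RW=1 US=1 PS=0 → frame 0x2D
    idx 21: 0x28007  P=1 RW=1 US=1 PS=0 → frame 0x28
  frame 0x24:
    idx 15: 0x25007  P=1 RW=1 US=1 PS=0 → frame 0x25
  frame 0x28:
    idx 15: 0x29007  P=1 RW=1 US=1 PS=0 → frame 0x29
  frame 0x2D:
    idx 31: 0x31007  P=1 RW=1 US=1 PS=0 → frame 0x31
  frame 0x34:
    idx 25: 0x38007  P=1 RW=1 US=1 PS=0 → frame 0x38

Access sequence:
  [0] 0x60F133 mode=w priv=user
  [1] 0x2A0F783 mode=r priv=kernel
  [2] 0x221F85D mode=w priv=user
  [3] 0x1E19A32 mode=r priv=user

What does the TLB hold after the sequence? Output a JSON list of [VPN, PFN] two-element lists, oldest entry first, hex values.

Trace:
#0 VA=0x60F133 (w,user):
  L0: frame=0x21 idx=3 entry=0x24007 [P=1 RW=1 US=1 PS=0]
  L1: frame=0x24 idx=15 entry=0x25007 [P=1 RW=1 US=1 PS=0]
  → PA=0x25133  (2 entries read)
#1 VA=0x2A0F783 (r,kernel):
  L0: frame=0x21 idx=21 entry=0x28007 [P=1 RW=1 US=1 PS=0]
  L1: frame=0x28 idx=15 entry=0x29007 [P=1 RW=1 US=1 PS=0]
  → PA=0x29783  (2 entries read)
#2 VA=0x221F85D (w,user):
  L0: frame=0x21 idx=17 entry=0x2D007 [P=1 RW=1 US=1 PS=0]
  L1: frame=0x2D idx=31 entry=0x31007 [P=1 RW=1 US=1 PS=0]
  → PA=0x3185D  (2 entries read)
#3 VA=0x1E19A32 (r,user):
  L0: frame=0x21 idx=15 entry=0x34007 [P=1 RW=1 US=1 PS=0]
  L1: frame=0x34 idx=25 entry=0x38007 [P=1 RW=1 US=1 PS=0]
  → PA=0x38A32  (2 entries read)

TLB: [["0x2A0F", "0x29"], ["0x221F", "0x31"], ["0x1E19", "0x38"]]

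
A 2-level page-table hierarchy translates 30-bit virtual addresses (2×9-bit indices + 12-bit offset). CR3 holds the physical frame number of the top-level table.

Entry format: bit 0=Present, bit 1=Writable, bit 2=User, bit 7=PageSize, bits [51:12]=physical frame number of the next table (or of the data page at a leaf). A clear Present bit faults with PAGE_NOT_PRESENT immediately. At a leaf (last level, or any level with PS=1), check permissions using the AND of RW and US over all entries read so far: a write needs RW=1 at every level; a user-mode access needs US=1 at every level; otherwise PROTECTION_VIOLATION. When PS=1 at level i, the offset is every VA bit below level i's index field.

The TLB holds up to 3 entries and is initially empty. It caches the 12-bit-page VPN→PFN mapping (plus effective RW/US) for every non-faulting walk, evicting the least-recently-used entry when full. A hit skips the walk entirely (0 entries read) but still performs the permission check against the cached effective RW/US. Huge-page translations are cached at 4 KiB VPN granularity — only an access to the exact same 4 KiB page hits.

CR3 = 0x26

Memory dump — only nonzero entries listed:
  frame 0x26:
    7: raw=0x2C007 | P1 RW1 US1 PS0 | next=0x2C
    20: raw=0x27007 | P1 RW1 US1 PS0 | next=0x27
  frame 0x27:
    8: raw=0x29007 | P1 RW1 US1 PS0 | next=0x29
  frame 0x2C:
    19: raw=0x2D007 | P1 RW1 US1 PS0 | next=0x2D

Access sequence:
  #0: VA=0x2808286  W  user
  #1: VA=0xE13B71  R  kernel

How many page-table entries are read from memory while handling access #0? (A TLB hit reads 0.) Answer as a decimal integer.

Trace:
#0 VA=0x2808286 (w,user):
  L0 @0x26[20] → 0x27007  P=1,RW=1,US=1,PS=0
  L1 @0x27[8] → 0x29007  P=1,RW=1,US=1,PS=0
  → PA=0x29286  (2 entries read)
#1 VA=0xE13B71 (r,kernel):
  L0 @0x26[7] → 0x2C007  P=1,RW=1,US=1,PS=0
  L1 @0x2C[19] → 0x2D007  P=1,RW=1,US=1,PS=0
  → PA=0x2DB71  (2 entries read)

Entries read for #0: 2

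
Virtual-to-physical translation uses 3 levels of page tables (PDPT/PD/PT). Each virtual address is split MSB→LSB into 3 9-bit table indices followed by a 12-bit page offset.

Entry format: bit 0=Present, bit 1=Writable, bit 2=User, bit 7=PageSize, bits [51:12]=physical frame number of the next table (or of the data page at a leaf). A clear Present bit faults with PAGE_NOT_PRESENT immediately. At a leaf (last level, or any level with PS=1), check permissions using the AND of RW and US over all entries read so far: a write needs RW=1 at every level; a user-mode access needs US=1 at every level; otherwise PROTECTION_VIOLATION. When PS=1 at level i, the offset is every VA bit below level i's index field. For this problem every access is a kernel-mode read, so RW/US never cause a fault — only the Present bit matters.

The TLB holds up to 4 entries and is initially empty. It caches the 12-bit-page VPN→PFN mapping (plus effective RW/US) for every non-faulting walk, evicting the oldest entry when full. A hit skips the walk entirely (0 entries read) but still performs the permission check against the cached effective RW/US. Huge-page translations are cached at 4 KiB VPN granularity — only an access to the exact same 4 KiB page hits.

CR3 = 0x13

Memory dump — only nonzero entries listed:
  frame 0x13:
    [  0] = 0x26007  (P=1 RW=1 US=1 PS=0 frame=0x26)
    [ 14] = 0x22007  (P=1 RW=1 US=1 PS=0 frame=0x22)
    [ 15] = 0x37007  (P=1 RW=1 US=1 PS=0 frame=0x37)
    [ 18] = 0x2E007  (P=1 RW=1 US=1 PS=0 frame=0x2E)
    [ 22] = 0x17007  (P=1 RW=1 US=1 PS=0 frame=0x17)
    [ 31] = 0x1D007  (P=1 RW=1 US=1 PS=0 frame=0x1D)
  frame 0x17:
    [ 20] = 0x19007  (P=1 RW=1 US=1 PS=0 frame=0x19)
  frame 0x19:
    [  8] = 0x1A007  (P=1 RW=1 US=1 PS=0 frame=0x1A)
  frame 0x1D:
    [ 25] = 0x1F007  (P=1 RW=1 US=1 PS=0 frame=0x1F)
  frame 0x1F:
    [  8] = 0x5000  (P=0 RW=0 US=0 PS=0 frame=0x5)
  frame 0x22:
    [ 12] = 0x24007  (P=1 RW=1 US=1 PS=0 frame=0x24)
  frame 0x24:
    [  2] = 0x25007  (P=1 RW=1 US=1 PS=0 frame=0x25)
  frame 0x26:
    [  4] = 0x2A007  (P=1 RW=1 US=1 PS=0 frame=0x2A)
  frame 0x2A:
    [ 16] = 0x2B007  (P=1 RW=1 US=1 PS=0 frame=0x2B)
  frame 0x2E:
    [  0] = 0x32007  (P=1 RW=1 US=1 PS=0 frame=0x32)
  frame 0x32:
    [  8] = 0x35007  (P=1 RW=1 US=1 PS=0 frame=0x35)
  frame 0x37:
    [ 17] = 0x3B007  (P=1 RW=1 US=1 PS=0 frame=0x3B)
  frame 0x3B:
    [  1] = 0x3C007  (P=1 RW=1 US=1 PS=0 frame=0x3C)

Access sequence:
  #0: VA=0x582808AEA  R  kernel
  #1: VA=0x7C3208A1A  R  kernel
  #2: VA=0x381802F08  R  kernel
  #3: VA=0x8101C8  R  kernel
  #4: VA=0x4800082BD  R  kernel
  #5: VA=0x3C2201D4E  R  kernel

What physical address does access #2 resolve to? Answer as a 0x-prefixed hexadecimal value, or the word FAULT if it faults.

Trace:
#0 VA=0x582808AEA (r,kernel):
  [0] read 0x13 idx=22: raw=0x17007 flags P=1 W=1 U=1 S=0
  [1] read 0x17 idx=20: raw=0x19007 flags P=1 W=1 U=1 S=0
  [2] read 0x19 idx=8: raw=0x1A007 flags P=1 W=1 U=1 S=0
  ⇒ phys 0x1AAEA  [3 reads]
#1 VA=0x7C3208A1A (r,kernel):
  [0] read 0x13 idx=31: raw=0x1D007 flags P=1 W=1 U=1 S=0
  [1] read 0x1D idx=25: raw=0x1F007 flags P=1 W=1 U=1 S=0
  [2] read 0x1F idx=8: raw=0x5000 flags P=0 W=0 U=0 S=0
  → PAGE_NOT_PRESENT  (3 entries read)
#2 VA=0x381802F08 (r,kernel):
  [0] read 0x13 idx=14: raw=0x22007 flags P=1 W=1 U=1 S=0
  [1] read 0x22 idx=12: raw=0x24007 flags P=1 W=1 U=1 S=0
  [2] read 0x24 idx=2: raw=0x25007 flags P=1 W=1 U=1 S=0
  ⇒ phys 0x25F08  [3 reads]
#3 VA=0x8101C8 (r,kernel):
  [0] read 0x13 idx=0: raw=0x26007 flags P=1 W=1 U=1 S=0
  [1] read 0x26 idx=4: raw=0x2A007 flags P=1 W=1 U=1 S=0
  [2] read 0x2A idx=16: raw=0x2B007 flags P=1 W=1 U=1 S=0
  ⇒ phys 0x2B1C8  [3 reads]
#4 VA=0x4800082BD (r,kernel):
  [0] read 0x13 idx=18: raw=0x2E007 flags P=1 W=1 U=1 S=0
  [1] read 0x2E idx=0: raw=0x32007 flags P=1 W=1 U=1 S=0
  [2] read 0x32 idx=8: raw=0x35007 flags P=1 W=1 U=1 S=0
  ⇒ phys 0x352BD  [3 reads]
#5 VA=0x3C2201D4E (r,kernel):
  [0] read 0x13 idx=15: raw=0x37007 flags P=1 W=1 U=1 S=0
  [1] read 0x37 idx=17: raw=0x3B007 flags P=1 W=1 U=1 S=0
  [2] read 0x3B idx=1: raw=0x3C007 flags P=1 W=1 U=1 S=0
  ⇒ phys 0x3CD4E  [3 reads]

Access #2 PA: 0x25F08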